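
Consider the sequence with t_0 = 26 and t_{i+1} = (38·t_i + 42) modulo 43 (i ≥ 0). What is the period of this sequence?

21

Listing terms: t_0 = 26; t_1 = 41; t_2 = 9; t_3 = 40; t_4 = 14; t_5 = 15; t_6 = 10; t_7 = 35; t_8 = 39; t_9 = 19; t_{10} = 33; t_{11} = 6; t_{12} = 12; t_{13} = 25; t_{14} = 3; t_{15} = 27; t_{16} = 36; t_{17} = 34; t_{18} = 1; t_{19} = 37; t_{20} = 29; t_{21} = 26.
The sequence repeats with period 21.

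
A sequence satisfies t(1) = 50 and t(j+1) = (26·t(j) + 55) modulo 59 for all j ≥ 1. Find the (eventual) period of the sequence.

Computing terms: t(1) = 50; t(2) = 57; t(3) = 3; t(4) = 15; t(5) = 32; t(6) = 2; t(7) = 48; t(8) = 5; t(9) = 8; t(10) = 27; t(11) = 49; t(12) = 31; t(13) = 35; t(14) = 21; t(15) = 11; t(16) = 46; t(17) = 12; t(18) = 13; t(19) = 39; t(20) = 7; t(21) = 1; t(22) = 22; t(23) = 37; t(24) = 14; t(25) = 6; t(26) = 34; t(27) = 54; t(28) = 43; t(29) = 52; t(30) = 50.
The sequence repeats with period 29.

29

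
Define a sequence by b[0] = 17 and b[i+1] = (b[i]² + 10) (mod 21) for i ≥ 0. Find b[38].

14

b[0] = 17,  b[1] = 5,  b[2] = 14,  b[3] = 17.
Since b[3] = b[0] = 17, the sequence is periodic with period 3.
So b[38] = b[0 + ((38-0) mod 3)] = b[2] = 14.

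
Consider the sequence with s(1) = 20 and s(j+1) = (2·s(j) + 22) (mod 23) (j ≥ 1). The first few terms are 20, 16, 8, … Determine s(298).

Computing terms: s(1) = 20, s(2) = 16, s(3) = 8, s(4) = 15, s(5) = 6, s(6) = 11, s(7) = 21, s(8) = 18, s(9) = 12, s(10) = 0, s(11) = 22, s(12) = 20.
The sequence repeats with period 11.
So s(298) = s(1 + ((298-1) mod 11)) = s(1) = 20.

20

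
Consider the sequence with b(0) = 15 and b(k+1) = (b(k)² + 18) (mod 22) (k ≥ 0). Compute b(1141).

We have b(0) = 15, b(1) = 1, b(2) = 19, b(3) = 5, b(4) = 21, b(5) = 19.
Since b(5) = b(2) = 19, the sequence is eventually periodic: after a pre-period of length 2 it cycles with period 3.
For k ≥ 2, b(k) depends only on (k - 2) mod 3. (1141 - 2) mod 3 = 2, so b(1141) = b(4) = 21.

21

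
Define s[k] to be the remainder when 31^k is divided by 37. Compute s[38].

s[1] = 31,  s[2] = 36,  s[3] = 6,  s[4] = 1,  s[5] = 31.
Since s[5] = s[1] = 31, the sequence is periodic with period 4.
(38 - 1) mod 4 = 1, so s[38] = s[2] = 36.

36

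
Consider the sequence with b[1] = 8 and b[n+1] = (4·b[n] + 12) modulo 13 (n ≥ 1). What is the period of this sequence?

We have b[1] = 8; b[2] = 5; b[3] = 6; b[4] = 10; b[5] = 0; b[6] = 12; b[7] = 8.
The sequence repeats with period 6.

6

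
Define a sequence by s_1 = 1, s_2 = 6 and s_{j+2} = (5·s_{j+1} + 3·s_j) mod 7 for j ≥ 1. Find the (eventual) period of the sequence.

We have s_1 = 1; s_2 = 6; s_3 = 5; s_4 = 1; s_5 = 6.
The sequence repeats with period 3.

3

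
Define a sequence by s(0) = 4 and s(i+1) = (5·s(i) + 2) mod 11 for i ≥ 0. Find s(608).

s(0) = 4; s(1) = 0; s(2) = 2; s(3) = 1; s(4) = 7; s(5) = 4.
Since s(5) = s(0) = 4, the sequence is periodic with period 5.
(608 - 0) mod 5 = 3, so s(608) = s(3) = 1.

1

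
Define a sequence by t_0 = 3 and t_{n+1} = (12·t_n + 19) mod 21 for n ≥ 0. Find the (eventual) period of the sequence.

t_0 = 3, t_1 = 13, t_2 = 7, t_3 = 19, t_4 = 16, t_5 = 1, t_6 = 10, t_7 = 13.
Since t_7 = t_1 = 13, the sequence is eventually periodic: after a pre-period of length 1 it cycles with period 6.

6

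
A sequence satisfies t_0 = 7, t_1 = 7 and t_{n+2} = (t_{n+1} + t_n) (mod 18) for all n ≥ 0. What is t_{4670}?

Listing terms: t_0 = 7,  t_1 = 7,  t_2 = 14,  t_3 = 3,  t_4 = 17,  t_5 = 2,  t_6 = 1,  t_7 = 3,  t_8 = 4,  t_9 = 7,  t_{10} = 11,  t_{11} = 0,  t_{12} = 11,  t_{13} = 11,  t_{14} = 4,  t_{15} = 15,  t_{16} = 1,  t_{17} = 16,  t_{18} = 17,  t_{19} = 15,  t_{20} = 14,  t_{21} = 11,  t_{22} = 7,  t_{23} = 0,  t_{24} = 7,  t_{25} = 7.
The sequence repeats with period 24.
So t_{4670} = t_{0 + ((4670-0) mod 24)} = t_{14} = 4.

4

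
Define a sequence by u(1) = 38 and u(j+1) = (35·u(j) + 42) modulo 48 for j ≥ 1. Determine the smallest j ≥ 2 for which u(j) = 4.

4

Listing terms: u(1) = 38; u(2) = 28; u(3) = 14; u(4) = 4; u(5) = 38.
The sequence repeats with period 4.
The value 4 first appears (with j ≥ 2) at u(4).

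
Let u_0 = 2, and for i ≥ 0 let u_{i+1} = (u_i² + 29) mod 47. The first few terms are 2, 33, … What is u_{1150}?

19

Listing terms: u_0 = 2,  u_1 = 33,  u_2 = 37,  u_3 = 35,  u_4 = 32,  u_5 = 19,  u_6 = 14,  u_7 = 37.
Since u_7 = u_2 = 37, the sequence is eventually periodic: after a pre-period of length 2 it cycles with period 5.
For i ≥ 2, u_i depends only on (i - 2) mod 5. (1150 - 2) mod 5 = 3, so u_{1150} = u_5 = 19.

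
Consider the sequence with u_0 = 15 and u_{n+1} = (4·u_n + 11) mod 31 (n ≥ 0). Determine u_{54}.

1

Computing terms: u_0 = 15,  u_1 = 9,  u_2 = 16,  u_3 = 13,  u_4 = 1,  u_5 = 15.
The sequence repeats with period 5.
(54 - 0) mod 5 = 4, so u_{54} = u_4 = 1.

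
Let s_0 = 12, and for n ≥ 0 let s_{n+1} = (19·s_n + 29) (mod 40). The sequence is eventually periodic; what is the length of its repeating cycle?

We have s_0 = 12; s_1 = 17; s_2 = 32; s_3 = 37; s_4 = 12.
The sequence repeats with period 4.

4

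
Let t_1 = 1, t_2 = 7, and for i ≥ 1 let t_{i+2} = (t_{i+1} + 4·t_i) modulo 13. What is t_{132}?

8

Computing terms: t_1 = 1; t_2 = 7; t_3 = 11; t_4 = 0; t_5 = 5; t_6 = 5; t_7 = 12; t_8 = 6; t_9 = 2; t_{10} = 0; t_{11} = 8; t_{12} = 8; t_{13} = 1; t_{14} = 7.
The sequence repeats with period 12.
(132 - 1) mod 12 = 11, so t_{132} = t_{12} = 8.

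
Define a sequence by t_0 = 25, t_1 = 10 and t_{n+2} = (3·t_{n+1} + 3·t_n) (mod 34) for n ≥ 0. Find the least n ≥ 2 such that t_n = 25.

Computing terms: t_0 = 25; t_1 = 10; t_2 = 3; t_3 = 5; t_4 = 24; t_5 = 19; t_6 = 27; t_7 = 2; t_8 = 19; t_9 = 29; t_{10} = 8; t_{11} = 9; t_{12} = 17; t_{13} = 10; t_{14} = 13; t_{15} = 1; t_{16} = 8; t_{17} = 27; t_{18} = 3; t_{19} = 22; t_{20} = 7; t_{21} = 19; t_{22} = 10; t_{23} = 19; t_{24} = 19; t_{25} = 12; t_{26} = 25; t_{27} = 9; t_{28} = 0; t_{29} = 27; t_{30} = 13; t_{31} = 18; t_{32} = 25; t_{33} = 27; t_{34} = 20; t_{35} = 5; t_{36} = 7; t_{37} = 2; t_{38} = 27; t_{39} = 19; t_{40} = 2; t_{41} = 29; t_{42} = 25; t_{43} = 26; t_{44} = 17; t_{45} = 27; t_{46} = 30; t_{47} = 1; t_{48} = 25; t_{49} = 10.
Since (t_{48}, t_{49}) = (t_0, t_1) = (25, 10) (two consecutive terms determine the rest), the sequence is periodic with period 48.
The value 25 first appears (with n ≥ 2) at t_{26}.

26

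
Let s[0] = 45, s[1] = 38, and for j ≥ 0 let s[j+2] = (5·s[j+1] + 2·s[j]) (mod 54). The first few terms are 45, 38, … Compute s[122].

46

Listing terms: s[0] = 45,  s[1] = 38,  s[2] = 10,  s[3] = 18,  s[4] = 2,  s[5] = 46,  s[6] = 18,  s[7] = 20,  s[8] = 28,  s[9] = 18,  s[10] = 38,  s[11] = 10.
Since (s[10], s[11]) = (s[1], s[2]) = (38, 10) (two consecutive terms determine the rest), the sequence is eventually periodic: after a pre-period of length 1 it cycles with period 9.
For j ≥ 1, s[j] depends only on (j - 1) mod 9. (122 - 1) mod 9 = 4, so s[122] = s[5] = 46.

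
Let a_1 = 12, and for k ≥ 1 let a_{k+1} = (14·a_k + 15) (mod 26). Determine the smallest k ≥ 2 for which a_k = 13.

8

Listing terms: a_1 = 12,  a_2 = 1,  a_3 = 3,  a_4 = 5,  a_5 = 7,  a_6 = 9,  a_7 = 11,  a_8 = 13,  a_9 = 15,  a_{10} = 17,  a_{11} = 19,  a_{12} = 21,  a_{13} = 23,  a_{14} = 25,  a_{15} = 1.
Since a_{15} = a_2 = 1, the sequence is eventually periodic: after a pre-period of length 1 it cycles with period 13.
The value 13 first appears (with k ≥ 2) at a_8.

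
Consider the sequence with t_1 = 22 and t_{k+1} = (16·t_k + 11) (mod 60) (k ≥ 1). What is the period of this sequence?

15

Computing terms: t_1 = 22,  t_2 = 3,  t_3 = 59,  t_4 = 55,  t_5 = 51,  t_6 = 47,  t_7 = 43,  t_8 = 39,  t_9 = 35,  t_{10} = 31,  t_{11} = 27,  t_{12} = 23,  t_{13} = 19,  t_{14} = 15,  t_{15} = 11,  t_{16} = 7,  t_{17} = 3.
Since t_{17} = t_2 = 3, the sequence is eventually periodic: after a pre-period of length 1 it cycles with period 15.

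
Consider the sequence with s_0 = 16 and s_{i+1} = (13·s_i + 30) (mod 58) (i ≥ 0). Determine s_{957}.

We have s_0 = 16, s_1 = 6, s_2 = 50, s_3 = 42, s_4 = 54, s_5 = 36, s_6 = 34, s_7 = 8, s_8 = 18, s_9 = 32, s_{10} = 40, s_{11} = 28, s_{12} = 46, s_{13} = 48, s_{14} = 16.
The sequence repeats with period 14.
(957 - 0) mod 14 = 5, so s_{957} = s_5 = 36.

36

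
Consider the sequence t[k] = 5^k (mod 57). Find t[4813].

35

We have t[1] = 5; t[2] = 25; t[3] = 11; t[4] = 55; t[5] = 47; t[6] = 7; t[7] = 35; t[8] = 4; t[9] = 20; t[10] = 43; t[11] = 44; t[12] = 49; t[13] = 17; t[14] = 28; t[15] = 26; t[16] = 16; t[17] = 23; t[18] = 1; t[19] = 5.
The sequence repeats with period 18.
So t[4813] = t[1 + ((4813-1) mod 18)] = t[7] = 35.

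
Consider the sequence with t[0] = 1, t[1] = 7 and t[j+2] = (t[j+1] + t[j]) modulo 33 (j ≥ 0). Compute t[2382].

19

t[0] = 1, t[1] = 7, t[2] = 8, t[3] = 15, t[4] = 23, t[5] = 5, t[6] = 28, t[7] = 0, t[8] = 28, t[9] = 28, t[10] = 23, t[11] = 18, t[12] = 8, t[13] = 26, t[14] = 1, t[15] = 27, t[16] = 28, t[17] = 22, t[18] = 17, t[19] = 6, t[20] = 23, t[21] = 29, t[22] = 19, t[23] = 15, t[24] = 1, t[25] = 16, t[26] = 17, t[27] = 0, t[28] = 17, t[29] = 17, t[30] = 1, t[31] = 18, t[32] = 19, t[33] = 4, t[34] = 23, t[35] = 27, t[36] = 17, t[37] = 11, t[38] = 28, t[39] = 6, t[40] = 1, t[41] = 7.
The sequence repeats with period 40.
(2382 - 0) mod 40 = 22, so t[2382] = t[22] = 19.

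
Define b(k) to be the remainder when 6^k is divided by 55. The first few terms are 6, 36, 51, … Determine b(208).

Computing terms: b(1) = 6,  b(2) = 36,  b(3) = 51,  b(4) = 31,  b(5) = 21,  b(6) = 16,  b(7) = 41,  b(8) = 26,  b(9) = 46,  b(10) = 1,  b(11) = 6.
The sequence repeats with period 10.
(208 - 1) mod 10 = 7, so b(208) = b(8) = 26.

26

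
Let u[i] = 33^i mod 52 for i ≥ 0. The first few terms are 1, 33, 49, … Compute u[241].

33

We have u[0] = 1,  u[1] = 33,  u[2] = 49,  u[3] = 5,  u[4] = 9,  u[5] = 37,  u[6] = 25,  u[7] = 45,  u[8] = 29,  u[9] = 21,  u[10] = 17,  u[11] = 41,  u[12] = 1.
The sequence repeats with period 12.
(241 - 0) mod 12 = 1, so u[241] = u[1] = 33.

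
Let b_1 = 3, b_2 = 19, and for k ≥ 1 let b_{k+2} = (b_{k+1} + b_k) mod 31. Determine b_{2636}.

9

We have b_1 = 3, b_2 = 19, b_3 = 22, b_4 = 10, b_5 = 1, b_6 = 11, b_7 = 12, b_8 = 23, b_9 = 4, b_{10} = 27, b_{11} = 0, b_{12} = 27, b_{13} = 27, b_{14} = 23, b_{15} = 19, b_{16} = 11, b_{17} = 30, b_{18} = 10, b_{19} = 9, b_{20} = 19, b_{21} = 28, b_{22} = 16, b_{23} = 13, b_{24} = 29, b_{25} = 11, b_{26} = 9, b_{27} = 20, b_{28} = 29, b_{29} = 18, b_{30} = 16, b_{31} = 3, b_{32} = 19.
The sequence repeats with period 30.
(2636 - 1) mod 30 = 25, so b_{2636} = b_{26} = 9.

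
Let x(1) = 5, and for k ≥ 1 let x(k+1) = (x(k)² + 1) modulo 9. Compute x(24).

We have x(1) = 5,  x(2) = 8,  x(3) = 2,  x(4) = 5.
Since x(4) = x(1) = 5, the sequence is periodic with period 3.
(24 - 1) mod 3 = 2, so x(24) = x(3) = 2.

2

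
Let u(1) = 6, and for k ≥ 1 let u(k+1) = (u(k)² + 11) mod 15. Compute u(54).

Computing terms: u(1) = 6,  u(2) = 2,  u(3) = 0,  u(4) = 11,  u(5) = 12,  u(6) = 5,  u(7) = 6.
Since u(7) = u(1) = 6, the sequence is periodic with period 6.
So u(54) = u(1 + ((54-1) mod 6)) = u(6) = 5.

5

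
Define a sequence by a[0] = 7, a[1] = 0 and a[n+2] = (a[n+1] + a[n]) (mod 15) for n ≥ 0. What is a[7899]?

13

Listing terms: a[0] = 7, a[1] = 0, a[2] = 7, a[3] = 7, a[4] = 14, a[5] = 6, a[6] = 5, a[7] = 11, a[8] = 1, a[9] = 12, a[10] = 13, a[11] = 10, a[12] = 8, a[13] = 3, a[14] = 11, a[15] = 14, a[16] = 10, a[17] = 9, a[18] = 4, a[19] = 13, a[20] = 2, a[21] = 0, a[22] = 2, a[23] = 2, a[24] = 4, a[25] = 6, a[26] = 10, a[27] = 1, a[28] = 11, a[29] = 12, a[30] = 8, a[31] = 5, a[32] = 13, a[33] = 3, a[34] = 1, a[35] = 4, a[36] = 5, a[37] = 9, a[38] = 14, a[39] = 8, a[40] = 7, a[41] = 0.
The sequence repeats with period 40.
So a[7899] = a[0 + ((7899-0) mod 40)] = a[19] = 13.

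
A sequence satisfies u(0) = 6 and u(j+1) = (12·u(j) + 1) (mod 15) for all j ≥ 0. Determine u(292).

1

We have u(0) = 6, u(1) = 13, u(2) = 7, u(3) = 10, u(4) = 1, u(5) = 13.
Since u(5) = u(1) = 13, the sequence is eventually periodic: after a pre-period of length 1 it cycles with period 4.
For j ≥ 1, u(j) depends only on (j - 1) mod 4. (292 - 1) mod 4 = 3, so u(292) = u(4) = 1.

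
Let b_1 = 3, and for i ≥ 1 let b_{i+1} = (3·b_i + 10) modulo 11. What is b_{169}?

2

b_1 = 3,  b_2 = 8,  b_3 = 1,  b_4 = 2,  b_5 = 5,  b_6 = 3.
Since b_6 = b_1 = 3, the sequence is periodic with period 5.
So b_{169} = b_{1 + ((169-1) mod 5)} = b_4 = 2.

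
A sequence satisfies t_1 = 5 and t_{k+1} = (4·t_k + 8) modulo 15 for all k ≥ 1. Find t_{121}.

t_1 = 5, t_2 = 13, t_3 = 0, t_4 = 8, t_5 = 10, t_6 = 3, t_7 = 5.
The sequence repeats with period 6.
So t_{121} = t_{1 + ((121-1) mod 6)} = t_1 = 5.

5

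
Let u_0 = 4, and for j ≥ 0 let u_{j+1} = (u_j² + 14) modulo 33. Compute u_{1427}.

12

Computing terms: u_0 = 4,  u_1 = 30,  u_2 = 23,  u_3 = 15,  u_4 = 8,  u_5 = 12,  u_6 = 26,  u_7 = 30.
Since u_7 = u_1 = 30, the sequence is eventually periodic: after a pre-period of length 1 it cycles with period 6.
For j ≥ 1, u_j depends only on (j - 1) mod 6. (1427 - 1) mod 6 = 4, so u_{1427} = u_5 = 12.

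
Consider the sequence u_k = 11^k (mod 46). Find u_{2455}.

17

Listing terms: u_1 = 11, u_2 = 29, u_3 = 43, u_4 = 13, u_5 = 5, u_6 = 9, u_7 = 7, u_8 = 31, u_9 = 19, u_{10} = 25, u_{11} = 45, u_{12} = 35, u_{13} = 17, u_{14} = 3, u_{15} = 33, u_{16} = 41, u_{17} = 37, u_{18} = 39, u_{19} = 15, u_{20} = 27, u_{21} = 21, u_{22} = 1, u_{23} = 11.
The sequence repeats with period 22.
So u_{2455} = u_{1 + ((2455-1) mod 22)} = u_{13} = 17.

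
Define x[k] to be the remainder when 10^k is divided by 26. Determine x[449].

Computing terms: x[0] = 1, x[1] = 10, x[2] = 22, x[3] = 12, x[4] = 16, x[5] = 4, x[6] = 14, x[7] = 10.
Since x[7] = x[1] = 10, the sequence is eventually periodic: after a pre-period of length 1 it cycles with period 6.
For k ≥ 1, x[k] depends only on (k - 1) mod 6. (449 - 1) mod 6 = 4, so x[449] = x[5] = 4.

4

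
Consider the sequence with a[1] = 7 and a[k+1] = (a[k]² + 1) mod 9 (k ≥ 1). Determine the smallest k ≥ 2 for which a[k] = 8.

3

Listing terms: a[1] = 7; a[2] = 5; a[3] = 8; a[4] = 2; a[5] = 5.
Since a[5] = a[2] = 5, the sequence is eventually periodic: after a pre-period of length 1 it cycles with period 3.
The value 8 first appears (with k ≥ 2) at a[3].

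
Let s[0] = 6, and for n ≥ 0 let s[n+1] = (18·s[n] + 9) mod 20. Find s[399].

19

s[0] = 6; s[1] = 17; s[2] = 15; s[3] = 19; s[4] = 11; s[5] = 7; s[6] = 15.
Since s[6] = s[2] = 15, the sequence is eventually periodic: after a pre-period of length 2 it cycles with period 4.
For n ≥ 2, s[n] depends only on (n - 2) mod 4. (399 - 2) mod 4 = 1, so s[399] = s[3] = 19.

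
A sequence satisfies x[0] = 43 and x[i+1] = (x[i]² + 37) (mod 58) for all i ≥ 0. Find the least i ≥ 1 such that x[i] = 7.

10

Computing terms: x[0] = 43,  x[1] = 30,  x[2] = 9,  x[3] = 2,  x[4] = 41,  x[5] = 36,  x[6] = 57,  x[7] = 38,  x[8] = 31,  x[9] = 12,  x[10] = 7,  x[11] = 28,  x[12] = 9.
Since x[12] = x[2] = 9, the sequence is eventually periodic: after a pre-period of length 2 it cycles with period 10.
The value 7 first appears (with i ≥ 1) at x[10].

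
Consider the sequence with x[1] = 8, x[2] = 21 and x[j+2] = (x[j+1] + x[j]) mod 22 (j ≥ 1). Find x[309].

17

Listing terms: x[1] = 8; x[2] = 21; x[3] = 7; x[4] = 6; x[5] = 13; x[6] = 19; x[7] = 10; x[8] = 7; x[9] = 17; x[10] = 2; x[11] = 19; x[12] = 21; x[13] = 18; x[14] = 17; x[15] = 13; x[16] = 8; x[17] = 21.
Since (x[16], x[17]) = (x[1], x[2]) = (8, 21) (two consecutive terms determine the rest), the sequence is periodic with period 15.
So x[309] = x[1 + ((309-1) mod 15)] = x[9] = 17.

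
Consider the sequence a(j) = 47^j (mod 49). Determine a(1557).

Listing terms: a(1) = 47, a(2) = 4, a(3) = 41, a(4) = 16, a(5) = 17, a(6) = 15, a(7) = 19, a(8) = 11, a(9) = 27, a(10) = 44, a(11) = 10, a(12) = 29, a(13) = 40, a(14) = 18, a(15) = 13, a(16) = 23, a(17) = 3, a(18) = 43, a(19) = 12, a(20) = 25, a(21) = 48, a(22) = 2, a(23) = 45, a(24) = 8, a(25) = 33, a(26) = 32, a(27) = 34, a(28) = 30, a(29) = 38, a(30) = 22, a(31) = 5, a(32) = 39, a(33) = 20, a(34) = 9, a(35) = 31, a(36) = 36, a(37) = 26, a(38) = 46, a(39) = 6, a(40) = 37, a(41) = 24, a(42) = 1, a(43) = 47.
The sequence repeats with period 42.
(1557 - 1) mod 42 = 2, so a(1557) = a(3) = 41.

41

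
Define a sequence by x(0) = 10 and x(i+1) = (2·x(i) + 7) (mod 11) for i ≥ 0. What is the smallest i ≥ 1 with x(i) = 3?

6

Computing terms: x(0) = 10,  x(1) = 5,  x(2) = 6,  x(3) = 8,  x(4) = 1,  x(5) = 9,  x(6) = 3,  x(7) = 2,  x(8) = 0,  x(9) = 7,  x(10) = 10.
Since x(10) = x(0) = 10, the sequence is periodic with period 10.
The value 3 first appears (with i ≥ 1) at x(6).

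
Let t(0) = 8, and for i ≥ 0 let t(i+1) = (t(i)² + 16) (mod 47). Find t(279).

28

Listing terms: t(0) = 8, t(1) = 33, t(2) = 24, t(3) = 28, t(4) = 1, t(5) = 17, t(6) = 23, t(7) = 28.
Since t(7) = t(3) = 28, the sequence is eventually periodic: after a pre-period of length 3 it cycles with period 4.
For i ≥ 3, t(i) depends only on (i - 3) mod 4. (279 - 3) mod 4 = 0, so t(279) = t(3) = 28.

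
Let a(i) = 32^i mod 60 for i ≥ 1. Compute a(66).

4

We have a(1) = 32,  a(2) = 4,  a(3) = 8,  a(4) = 16,  a(5) = 32.
The sequence repeats with period 4.
(66 - 1) mod 4 = 1, so a(66) = a(2) = 4.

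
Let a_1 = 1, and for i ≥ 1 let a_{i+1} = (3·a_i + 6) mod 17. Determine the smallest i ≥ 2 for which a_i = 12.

Computing terms: a_1 = 1,  a_2 = 9,  a_3 = 16,  a_4 = 3,  a_5 = 15,  a_6 = 0,  a_7 = 6,  a_8 = 7,  a_9 = 10,  a_{10} = 2,  a_{11} = 12,  a_{12} = 8,  a_{13} = 13,  a_{14} = 11,  a_{15} = 5,  a_{16} = 4,  a_{17} = 1.
Since a_{17} = a_1 = 1, the sequence is periodic with period 16.
The value 12 first appears (with i ≥ 2) at a_{11}.

11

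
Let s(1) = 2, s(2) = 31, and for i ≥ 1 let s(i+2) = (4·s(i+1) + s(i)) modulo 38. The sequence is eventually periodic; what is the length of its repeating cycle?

Listing terms: s(1) = 2, s(2) = 31, s(3) = 12, s(4) = 3, s(5) = 24, s(6) = 23, s(7) = 2, s(8) = 31.
The sequence repeats with period 6.

6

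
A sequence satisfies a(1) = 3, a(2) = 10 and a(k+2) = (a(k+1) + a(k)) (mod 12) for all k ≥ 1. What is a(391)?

11

Listing terms: a(1) = 3; a(2) = 10; a(3) = 1; a(4) = 11; a(5) = 0; a(6) = 11; a(7) = 11; a(8) = 10; a(9) = 9; a(10) = 7; a(11) = 4; a(12) = 11; a(13) = 3; a(14) = 2; a(15) = 5; a(16) = 7; a(17) = 0; a(18) = 7; a(19) = 7; a(20) = 2; a(21) = 9; a(22) = 11; a(23) = 8; a(24) = 7; a(25) = 3; a(26) = 10.
Since (a(25), a(26)) = (a(1), a(2)) = (3, 10) (two consecutive terms determine the rest), the sequence is periodic with period 24.
So a(391) = a(1 + ((391-1) mod 24)) = a(7) = 11.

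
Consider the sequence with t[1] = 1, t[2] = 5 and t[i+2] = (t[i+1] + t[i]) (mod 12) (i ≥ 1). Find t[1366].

7

Computing terms: t[1] = 1,  t[2] = 5,  t[3] = 6,  t[4] = 11,  t[5] = 5,  t[6] = 4,  t[7] = 9,  t[8] = 1,  t[9] = 10,  t[10] = 11,  t[11] = 9,  t[12] = 8,  t[13] = 5,  t[14] = 1,  t[15] = 6,  t[16] = 7,  t[17] = 1,  t[18] = 8,  t[19] = 9,  t[20] = 5,  t[21] = 2,  t[22] = 7,  t[23] = 9,  t[24] = 4,  t[25] = 1,  t[26] = 5.
Since (t[25], t[26]) = (t[1], t[2]) = (1, 5) (two consecutive terms determine the rest), the sequence is periodic with period 24.
So t[1366] = t[1 + ((1366-1) mod 24)] = t[22] = 7.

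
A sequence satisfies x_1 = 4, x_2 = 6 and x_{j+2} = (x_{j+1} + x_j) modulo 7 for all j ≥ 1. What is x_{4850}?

6

We have x_1 = 4; x_2 = 6; x_3 = 3; x_4 = 2; x_5 = 5; x_6 = 0; x_7 = 5; x_8 = 5; x_9 = 3; x_{10} = 1; x_{11} = 4; x_{12} = 5; x_{13} = 2; x_{14} = 0; x_{15} = 2; x_{16} = 2; x_{17} = 4; x_{18} = 6.
Since (x_{17}, x_{18}) = (x_1, x_2) = (4, 6) (two consecutive terms determine the rest), the sequence is periodic with period 16.
So x_{4850} = x_{1 + ((4850-1) mod 16)} = x_2 = 6.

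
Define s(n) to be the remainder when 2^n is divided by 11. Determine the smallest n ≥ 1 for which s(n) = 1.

10

s(0) = 1,  s(1) = 2,  s(2) = 4,  s(3) = 8,  s(4) = 5,  s(5) = 10,  s(6) = 9,  s(7) = 7,  s(8) = 3,  s(9) = 6,  s(10) = 1.
The sequence repeats with period 10.
The value 1 next appears (with n ≥ 1) at s(10).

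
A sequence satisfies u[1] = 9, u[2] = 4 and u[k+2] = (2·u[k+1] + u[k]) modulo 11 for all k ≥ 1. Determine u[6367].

Computing terms: u[1] = 9; u[2] = 4; u[3] = 6; u[4] = 5; u[5] = 5; u[6] = 4; u[7] = 2; u[8] = 8; u[9] = 7; u[10] = 0; u[11] = 7; u[12] = 3; u[13] = 2; u[14] = 7; u[15] = 5; u[16] = 6; u[17] = 6; u[18] = 7; u[19] = 9; u[20] = 3; u[21] = 4; u[22] = 0; u[23] = 4; u[24] = 8; u[25] = 9; u[26] = 4.
The sequence repeats with period 24.
(6367 - 1) mod 24 = 6, so u[6367] = u[7] = 2.

2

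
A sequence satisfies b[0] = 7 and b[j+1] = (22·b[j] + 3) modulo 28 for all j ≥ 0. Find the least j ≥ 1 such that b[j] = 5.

Computing terms: b[0] = 7; b[1] = 17; b[2] = 13; b[3] = 9; b[4] = 5; b[5] = 1; b[6] = 25; b[7] = 21; b[8] = 17.
Since b[8] = b[1] = 17, the sequence is eventually periodic: after a pre-period of length 1 it cycles with period 7.
The value 5 first appears (with j ≥ 1) at b[4].

4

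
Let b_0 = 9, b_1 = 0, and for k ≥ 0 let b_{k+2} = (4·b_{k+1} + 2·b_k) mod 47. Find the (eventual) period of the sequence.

46

Listing terms: b_0 = 9; b_1 = 0; b_2 = 18; b_3 = 25; b_4 = 42; b_5 = 30; b_6 = 16; b_7 = 30; b_8 = 11; b_9 = 10; b_{10} = 15; b_{11} = 33; b_{12} = 21; b_{13} = 9; b_{14} = 31; b_{15} = 1; b_{16} = 19; b_{17} = 31; b_{18} = 21; b_{19} = 5; b_{20} = 15; b_{21} = 23; b_{22} = 28; b_{23} = 17; b_{24} = 30; b_{25} = 13; b_{26} = 18; b_{27} = 4; b_{28} = 5; b_{29} = 28; b_{30} = 28; b_{31} = 27; b_{32} = 23; b_{33} = 5; b_{34} = 19; b_{35} = 39; b_{36} = 6; b_{37} = 8; b_{38} = 44; b_{39} = 4; b_{40} = 10; b_{41} = 1; b_{42} = 24; b_{43} = 4; b_{44} = 17; b_{45} = 29; b_{46} = 9; b_{47} = 0.
Since (b_{46}, b_{47}) = (b_0, b_1) = (9, 0) (two consecutive terms determine the rest), the sequence is periodic with period 46.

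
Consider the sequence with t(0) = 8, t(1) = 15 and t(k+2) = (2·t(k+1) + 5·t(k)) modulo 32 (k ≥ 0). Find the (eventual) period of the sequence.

32

We have t(0) = 8; t(1) = 15; t(2) = 6; t(3) = 23; t(4) = 12; t(5) = 11; t(6) = 18; t(7) = 27; t(8) = 16; t(9) = 7; t(10) = 30; t(11) = 31; t(12) = 20; t(13) = 3; t(14) = 10; t(15) = 3; t(16) = 24; t(17) = 31; t(18) = 22; t(19) = 7; t(20) = 28; t(21) = 27; t(22) = 2; t(23) = 11; t(24) = 0; t(25) = 23; t(26) = 14; t(27) = 15; t(28) = 4; t(29) = 19; t(30) = 26; t(31) = 19; t(32) = 8; t(33) = 15.
The sequence repeats with period 32.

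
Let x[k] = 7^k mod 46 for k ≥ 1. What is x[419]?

x[1] = 7, x[2] = 3, x[3] = 21, x[4] = 9, x[5] = 17, x[6] = 27, x[7] = 5, x[8] = 35, x[9] = 15, x[10] = 13, x[11] = 45, x[12] = 39, x[13] = 43, x[14] = 25, x[15] = 37, x[16] = 29, x[17] = 19, x[18] = 41, x[19] = 11, x[20] = 31, x[21] = 33, x[22] = 1, x[23] = 7.
Since x[23] = x[1] = 7, the sequence is periodic with period 22.
(419 - 1) mod 22 = 0, so x[419] = x[1] = 7.

7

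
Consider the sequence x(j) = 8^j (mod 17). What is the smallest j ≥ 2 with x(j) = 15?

7

Listing terms: x(1) = 8,  x(2) = 13,  x(3) = 2,  x(4) = 16,  x(5) = 9,  x(6) = 4,  x(7) = 15,  x(8) = 1,  x(9) = 8.
The sequence repeats with period 8.
The value 15 first appears (with j ≥ 2) at x(7).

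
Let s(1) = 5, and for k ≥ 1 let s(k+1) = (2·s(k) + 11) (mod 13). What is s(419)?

Computing terms: s(1) = 5; s(2) = 8; s(3) = 1; s(4) = 0; s(5) = 11; s(6) = 7; s(7) = 12; s(8) = 9; s(9) = 3; s(10) = 4; s(11) = 6; s(12) = 10; s(13) = 5.
Since s(13) = s(1) = 5, the sequence is periodic with period 12.
(419 - 1) mod 12 = 10, so s(419) = s(11) = 6.

6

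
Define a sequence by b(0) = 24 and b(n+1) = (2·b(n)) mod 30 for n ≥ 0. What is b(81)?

Computing terms: b(0) = 24, b(1) = 18, b(2) = 6, b(3) = 12, b(4) = 24.
The sequence repeats with period 4.
(81 - 0) mod 4 = 1, so b(81) = b(1) = 18.

18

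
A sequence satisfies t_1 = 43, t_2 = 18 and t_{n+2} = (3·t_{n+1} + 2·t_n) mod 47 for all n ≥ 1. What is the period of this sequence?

46

Computing terms: t_1 = 43,  t_2 = 18,  t_3 = 46,  t_4 = 33,  t_5 = 3,  t_6 = 28,  t_7 = 43,  t_8 = 44,  t_9 = 30,  t_{10} = 37,  t_{11} = 30,  t_{12} = 23,  t_{13} = 35,  t_{14} = 10,  t_{15} = 6,  t_{16} = 38,  t_{17} = 32,  t_{18} = 31,  t_{19} = 16,  t_{20} = 16,  t_{21} = 33,  t_{22} = 37,  t_{23} = 36,  t_{24} = 41,  t_{25} = 7,  t_{26} = 9,  t_{27} = 41,  t_{28} = 0,  t_{29} = 35,  t_{30} = 11,  t_{31} = 9,  t_{32} = 2,  t_{33} = 24,  t_{34} = 29,  t_{35} = 41,  t_{36} = 40,  t_{37} = 14,  t_{38} = 28,  t_{39} = 18,  t_{40} = 16,  t_{41} = 37,  t_{42} = 2,  t_{43} = 33,  t_{44} = 9,  t_{45} = 46,  t_{46} = 15,  t_{47} = 43,  t_{48} = 18.
Since (t_{47}, t_{48}) = (t_1, t_2) = (43, 18) (two consecutive terms determine the rest), the sequence is periodic with period 46.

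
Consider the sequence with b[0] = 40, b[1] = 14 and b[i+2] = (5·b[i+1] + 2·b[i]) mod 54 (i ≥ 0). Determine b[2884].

32

Computing terms: b[0] = 40,  b[1] = 14,  b[2] = 42,  b[3] = 22,  b[4] = 32,  b[5] = 42,  b[6] = 4,  b[7] = 50,  b[8] = 42,  b[9] = 40,  b[10] = 14.
The sequence repeats with period 9.
So b[2884] = b[0 + ((2884-0) mod 9)] = b[4] = 32.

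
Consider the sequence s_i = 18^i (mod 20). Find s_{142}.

Listing terms: s_0 = 1; s_1 = 18; s_2 = 4; s_3 = 12; s_4 = 16; s_5 = 8; s_6 = 4.
Since s_6 = s_2 = 4, the sequence is eventually periodic: after a pre-period of length 2 it cycles with period 4.
For i ≥ 2, s_i depends only on (i - 2) mod 4. (142 - 2) mod 4 = 0, so s_{142} = s_2 = 4.

4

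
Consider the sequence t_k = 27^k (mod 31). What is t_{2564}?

8

Listing terms: t_1 = 27; t_2 = 16; t_3 = 29; t_4 = 8; t_5 = 30; t_6 = 4; t_7 = 15; t_8 = 2; t_9 = 23; t_{10} = 1; t_{11} = 27.
The sequence repeats with period 10.
So t_{2564} = t_{1 + ((2564-1) mod 10)} = t_4 = 8.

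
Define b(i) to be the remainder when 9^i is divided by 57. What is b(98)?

36

Listing terms: b(1) = 9; b(2) = 24; b(3) = 45; b(4) = 6; b(5) = 54; b(6) = 30; b(7) = 42; b(8) = 36; b(9) = 39; b(10) = 9.
Since b(10) = b(1) = 9, the sequence is periodic with period 9.
(98 - 1) mod 9 = 7, so b(98) = b(8) = 36.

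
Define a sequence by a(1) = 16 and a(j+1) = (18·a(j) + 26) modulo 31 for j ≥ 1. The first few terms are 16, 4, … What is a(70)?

8

a(1) = 16,  a(2) = 4,  a(3) = 5,  a(4) = 23,  a(5) = 6,  a(6) = 10,  a(7) = 20,  a(8) = 14,  a(9) = 30,  a(10) = 8,  a(11) = 15,  a(12) = 17,  a(13) = 22,  a(14) = 19,  a(15) = 27,  a(16) = 16.
The sequence repeats with period 15.
(70 - 1) mod 15 = 9, so a(70) = a(10) = 8.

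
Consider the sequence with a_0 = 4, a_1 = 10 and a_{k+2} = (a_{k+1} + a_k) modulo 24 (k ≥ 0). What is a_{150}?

Computing terms: a_0 = 4; a_1 = 10; a_2 = 14; a_3 = 0; a_4 = 14; a_5 = 14; a_6 = 4; a_7 = 18; a_8 = 22; a_9 = 16; a_{10} = 14; a_{11} = 6; a_{12} = 20; a_{13} = 2; a_{14} = 22; a_{15} = 0; a_{16} = 22; a_{17} = 22; a_{18} = 20; a_{19} = 18; a_{20} = 14; a_{21} = 8; a_{22} = 22; a_{23} = 6; a_{24} = 4; a_{25} = 10.
The sequence repeats with period 24.
So a_{150} = a_{0 + ((150-0) mod 24)} = a_6 = 4.

4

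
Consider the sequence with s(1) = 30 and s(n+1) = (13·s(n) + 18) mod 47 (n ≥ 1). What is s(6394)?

Listing terms: s(1) = 30; s(2) = 32; s(3) = 11; s(4) = 20; s(5) = 43; s(6) = 13; s(7) = 46; s(8) = 5; s(9) = 36; s(10) = 16; s(11) = 38; s(12) = 42; s(13) = 0; s(14) = 18; s(15) = 17; s(16) = 4; s(17) = 23; s(18) = 35; s(19) = 3; s(20) = 10; s(21) = 7; s(22) = 15; s(23) = 25; s(24) = 14; s(25) = 12; s(26) = 33; s(27) = 24; s(28) = 1; s(29) = 31; s(30) = 45; s(31) = 39; s(32) = 8; s(33) = 28; s(34) = 6; s(35) = 2; s(36) = 44; s(37) = 26; s(38) = 27; s(39) = 40; s(40) = 21; s(41) = 9; s(42) = 41; s(43) = 34; s(44) = 37; s(45) = 29; s(46) = 19; s(47) = 30.
Since s(47) = s(1) = 30, the sequence is periodic with period 46.
(6394 - 1) mod 46 = 45, so s(6394) = s(46) = 19.

19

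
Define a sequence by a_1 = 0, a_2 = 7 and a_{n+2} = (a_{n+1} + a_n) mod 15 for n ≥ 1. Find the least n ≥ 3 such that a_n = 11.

We have a_1 = 0,  a_2 = 7,  a_3 = 7,  a_4 = 14,  a_5 = 6,  a_6 = 5,  a_7 = 11,  a_8 = 1,  a_9 = 12,  a_{10} = 13,  a_{11} = 10,  a_{12} = 8,  a_{13} = 3,  a_{14} = 11,  a_{15} = 14,  a_{16} = 10,  a_{17} = 9,  a_{18} = 4,  a_{19} = 13,  a_{20} = 2,  a_{21} = 0,  a_{22} = 2,  a_{23} = 2,  a_{24} = 4,  a_{25} = 6,  a_{26} = 10,  a_{27} = 1,  a_{28} = 11,  a_{29} = 12,  a_{30} = 8,  a_{31} = 5,  a_{32} = 13,  a_{33} = 3,  a_{34} = 1,  a_{35} = 4,  a_{36} = 5,  a_{37} = 9,  a_{38} = 14,  a_{39} = 8,  a_{40} = 7,  a_{41} = 0,  a_{42} = 7.
The sequence repeats with period 40.
The value 11 first appears (with n ≥ 3) at a_7.

7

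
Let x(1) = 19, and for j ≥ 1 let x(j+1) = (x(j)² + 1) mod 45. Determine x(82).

We have x(1) = 19, x(2) = 2, x(3) = 5, x(4) = 26, x(5) = 2.
Since x(5) = x(2) = 2, the sequence is eventually periodic: after a pre-period of length 1 it cycles with period 3.
For j ≥ 2, x(j) depends only on (j - 2) mod 3. (82 - 2) mod 3 = 2, so x(82) = x(4) = 26.

26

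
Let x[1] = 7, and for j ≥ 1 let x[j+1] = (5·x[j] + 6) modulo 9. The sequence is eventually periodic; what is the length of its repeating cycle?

6

Computing terms: x[1] = 7; x[2] = 5; x[3] = 4; x[4] = 8; x[5] = 1; x[6] = 2; x[7] = 7.
The sequence repeats with period 6.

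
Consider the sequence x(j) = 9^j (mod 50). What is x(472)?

31

Listing terms: x(0) = 1; x(1) = 9; x(2) = 31; x(3) = 29; x(4) = 11; x(5) = 49; x(6) = 41; x(7) = 19; x(8) = 21; x(9) = 39; x(10) = 1.
The sequence repeats with period 10.
(472 - 0) mod 10 = 2, so x(472) = x(2) = 31.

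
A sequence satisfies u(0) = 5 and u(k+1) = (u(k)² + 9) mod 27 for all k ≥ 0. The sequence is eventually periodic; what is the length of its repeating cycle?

6

Computing terms: u(0) = 5; u(1) = 7; u(2) = 4; u(3) = 25; u(4) = 13; u(5) = 16; u(6) = 22; u(7) = 7.
Since u(7) = u(1) = 7, the sequence is eventually periodic: after a pre-period of length 1 it cycles with period 6.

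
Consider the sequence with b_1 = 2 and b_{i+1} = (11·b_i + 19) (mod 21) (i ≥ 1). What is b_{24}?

8

We have b_1 = 2,  b_2 = 20,  b_3 = 8,  b_4 = 2.
Since b_4 = b_1 = 2, the sequence is periodic with period 3.
(24 - 1) mod 3 = 2, so b_{24} = b_3 = 8.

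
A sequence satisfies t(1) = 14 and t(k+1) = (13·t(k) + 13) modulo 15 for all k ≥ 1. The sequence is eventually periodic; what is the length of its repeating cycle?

Listing terms: t(1) = 14, t(2) = 0, t(3) = 13, t(4) = 2, t(5) = 9, t(6) = 10, t(7) = 8, t(8) = 12, t(9) = 4, t(10) = 5, t(11) = 3, t(12) = 7, t(13) = 14.
The sequence repeats with period 12.

12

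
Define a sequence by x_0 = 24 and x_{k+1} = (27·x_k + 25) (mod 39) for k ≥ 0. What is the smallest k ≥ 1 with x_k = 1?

10

Computing terms: x_0 = 24; x_1 = 10; x_2 = 22; x_3 = 34; x_4 = 7; x_5 = 19; x_6 = 31; x_7 = 4; x_8 = 16; x_9 = 28; x_{10} = 1; x_{11} = 13; x_{12} = 25; x_{13} = 37; x_{14} = 10.
Since x_{14} = x_1 = 10, the sequence is eventually periodic: after a pre-period of length 1 it cycles with period 13.
The value 1 first appears (with k ≥ 1) at x_{10}.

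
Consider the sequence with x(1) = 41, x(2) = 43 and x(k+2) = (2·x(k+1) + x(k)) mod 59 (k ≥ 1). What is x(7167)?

10

x(1) = 41,  x(2) = 43,  x(3) = 9,  x(4) = 2,  x(5) = 13,  x(6) = 28,  x(7) = 10,  x(8) = 48,  x(9) = 47,  x(10) = 24,  x(11) = 36,  x(12) = 37,  x(13) = 51,  x(14) = 21,  x(15) = 34,  x(16) = 30,  x(17) = 35,  x(18) = 41,  x(19) = 58,  x(20) = 39,  x(21) = 18,  x(22) = 16,  x(23) = 50,  x(24) = 57,  x(25) = 46,  x(26) = 31,  x(27) = 49,  x(28) = 11,  x(29) = 12,  x(30) = 35,  x(31) = 23,  x(32) = 22,  x(33) = 8,  x(34) = 38,  x(35) = 25,  x(36) = 29,  x(37) = 24,  x(38) = 18,  x(39) = 1,  x(40) = 20,  x(41) = 41,  x(42) = 43.
The sequence repeats with period 40.
(7167 - 1) mod 40 = 6, so x(7167) = x(7) = 10.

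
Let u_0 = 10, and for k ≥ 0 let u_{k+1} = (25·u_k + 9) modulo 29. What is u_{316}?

27

Computing terms: u_0 = 10,  u_1 = 27,  u_2 = 17,  u_3 = 28,  u_4 = 13,  u_5 = 15,  u_6 = 7,  u_7 = 10.
The sequence repeats with period 7.
So u_{316} = u_{0 + ((316-0) mod 7)} = u_1 = 27.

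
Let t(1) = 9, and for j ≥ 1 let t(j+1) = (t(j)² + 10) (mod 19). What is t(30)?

15

t(1) = 9,  t(2) = 15,  t(3) = 7,  t(4) = 2,  t(5) = 14,  t(6) = 16,  t(7) = 0,  t(8) = 10,  t(9) = 15.
Since t(9) = t(2) = 15, the sequence is eventually periodic: after a pre-period of length 1 it cycles with period 7.
For j ≥ 2, t(j) depends only on (j - 2) mod 7. (30 - 2) mod 7 = 0, so t(30) = t(2) = 15.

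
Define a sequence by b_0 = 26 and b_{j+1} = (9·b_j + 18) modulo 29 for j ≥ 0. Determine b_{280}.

26

Listing terms: b_0 = 26; b_1 = 20; b_2 = 24; b_3 = 2; b_4 = 7; b_5 = 23; b_6 = 22; b_7 = 13; b_8 = 19; b_9 = 15; b_{10} = 8; b_{11} = 3; b_{12} = 16; b_{13} = 17; b_{14} = 26.
The sequence repeats with period 14.
(280 - 0) mod 14 = 0, so b_{280} = b_0 = 26.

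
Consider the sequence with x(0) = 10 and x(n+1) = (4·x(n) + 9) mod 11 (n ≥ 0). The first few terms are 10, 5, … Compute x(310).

10

Computing terms: x(0) = 10, x(1) = 5, x(2) = 7, x(3) = 4, x(4) = 3, x(5) = 10.
The sequence repeats with period 5.
(310 - 0) mod 5 = 0, so x(310) = x(0) = 10.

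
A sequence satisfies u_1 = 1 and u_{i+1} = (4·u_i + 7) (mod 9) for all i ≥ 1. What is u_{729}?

u_1 = 1, u_2 = 2, u_3 = 6, u_4 = 4, u_5 = 5, u_6 = 0, u_7 = 7, u_8 = 8, u_9 = 3, u_{10} = 1.
The sequence repeats with period 9.
So u_{729} = u_{1 + ((729-1) mod 9)} = u_9 = 3.

3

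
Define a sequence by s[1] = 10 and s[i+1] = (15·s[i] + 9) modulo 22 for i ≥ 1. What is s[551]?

We have s[1] = 10, s[2] = 5, s[3] = 18, s[4] = 15, s[5] = 14, s[6] = 21, s[7] = 16, s[8] = 7, s[9] = 4, s[10] = 3, s[11] = 10.
The sequence repeats with period 10.
(551 - 1) mod 10 = 0, so s[551] = s[1] = 10.

10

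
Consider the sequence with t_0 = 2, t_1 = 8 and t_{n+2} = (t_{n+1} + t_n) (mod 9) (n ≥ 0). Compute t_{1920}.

2

Computing terms: t_0 = 2; t_1 = 8; t_2 = 1; t_3 = 0; t_4 = 1; t_5 = 1; t_6 = 2; t_7 = 3; t_8 = 5; t_9 = 8; t_{10} = 4; t_{11} = 3; t_{12} = 7; t_{13} = 1; t_{14} = 8; t_{15} = 0; t_{16} = 8; t_{17} = 8; t_{18} = 7; t_{19} = 6; t_{20} = 4; t_{21} = 1; t_{22} = 5; t_{23} = 6; t_{24} = 2; t_{25} = 8.
Since (t_{24}, t_{25}) = (t_0, t_1) = (2, 8) (two consecutive terms determine the rest), the sequence is periodic with period 24.
So t_{1920} = t_{0 + ((1920-0) mod 24)} = t_0 = 2.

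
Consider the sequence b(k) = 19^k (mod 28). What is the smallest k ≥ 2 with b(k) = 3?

b(1) = 19, b(2) = 25, b(3) = 27, b(4) = 9, b(5) = 3, b(6) = 1, b(7) = 19.
Since b(7) = b(1) = 19, the sequence is periodic with period 6.
The value 3 first appears (with k ≥ 2) at b(5).

5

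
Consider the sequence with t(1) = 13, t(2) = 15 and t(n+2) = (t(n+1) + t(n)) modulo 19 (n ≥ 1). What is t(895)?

t(1) = 13, t(2) = 15, t(3) = 9, t(4) = 5, t(5) = 14, t(6) = 0, t(7) = 14, t(8) = 14, t(9) = 9, t(10) = 4, t(11) = 13, t(12) = 17, t(13) = 11, t(14) = 9, t(15) = 1, t(16) = 10, t(17) = 11, t(18) = 2, t(19) = 13, t(20) = 15.
The sequence repeats with period 18.
(895 - 1) mod 18 = 12, so t(895) = t(13) = 11.

11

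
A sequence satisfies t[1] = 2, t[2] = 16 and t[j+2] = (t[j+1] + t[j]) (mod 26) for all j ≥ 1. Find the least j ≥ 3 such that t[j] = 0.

5

Computing terms: t[1] = 2, t[2] = 16, t[3] = 18, t[4] = 8, t[5] = 0, t[6] = 8, t[7] = 8, t[8] = 16, t[9] = 24, t[10] = 14, t[11] = 12, t[12] = 0, t[13] = 12, t[14] = 12, t[15] = 24, t[16] = 10, t[17] = 8, t[18] = 18, t[19] = 0, t[20] = 18, t[21] = 18, t[22] = 10, t[23] = 2, t[24] = 12, t[25] = 14, t[26] = 0, t[27] = 14, t[28] = 14, t[29] = 2, t[30] = 16.
The sequence repeats with period 28.
The value 0 first appears (with j ≥ 3) at t[5].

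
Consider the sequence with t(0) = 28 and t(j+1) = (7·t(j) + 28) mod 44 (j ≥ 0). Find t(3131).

t(0) = 28, t(1) = 4, t(2) = 12, t(3) = 24, t(4) = 20, t(5) = 36, t(6) = 16, t(7) = 8, t(8) = 40, t(9) = 0, t(10) = 28.
Since t(10) = t(0) = 28, the sequence is periodic with period 10.
So t(3131) = t(0 + ((3131-0) mod 10)) = t(1) = 4.

4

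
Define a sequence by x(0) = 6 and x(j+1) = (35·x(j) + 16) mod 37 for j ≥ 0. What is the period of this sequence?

We have x(0) = 6; x(1) = 4; x(2) = 8; x(3) = 0; x(4) = 16; x(5) = 21; x(6) = 11; x(7) = 31; x(8) = 28; x(9) = 34; x(10) = 22; x(11) = 9; x(12) = 35; x(13) = 20; x(14) = 13; x(15) = 27; x(16) = 36; x(17) = 18; x(18) = 17; x(19) = 19; x(20) = 15; x(21) = 23; x(22) = 7; x(23) = 2; x(24) = 12; x(25) = 29; x(26) = 32; x(27) = 26; x(28) = 1; x(29) = 14; x(30) = 25; x(31) = 3; x(32) = 10; x(33) = 33; x(34) = 24; x(35) = 5; x(36) = 6.
Since x(36) = x(0) = 6, the sequence is periodic with period 36.

36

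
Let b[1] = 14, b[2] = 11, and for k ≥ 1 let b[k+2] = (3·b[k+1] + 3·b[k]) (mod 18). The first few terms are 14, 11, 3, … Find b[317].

9

b[1] = 14,  b[2] = 11,  b[3] = 3,  b[4] = 6,  b[5] = 9,  b[6] = 9,  b[7] = 0,  b[8] = 9,  b[9] = 9.
Since (b[8], b[9]) = (b[5], b[6]) = (9, 9) (two consecutive terms determine the rest), the sequence is eventually periodic: after a pre-period of length 4 it cycles with period 3.
For k ≥ 5, b[k] depends only on (k - 5) mod 3. (317 - 5) mod 3 = 0, so b[317] = b[5] = 9.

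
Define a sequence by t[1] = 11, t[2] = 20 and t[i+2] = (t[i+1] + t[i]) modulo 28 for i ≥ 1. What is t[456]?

5

We have t[1] = 11, t[2] = 20, t[3] = 3, t[4] = 23, t[5] = 26, t[6] = 21, t[7] = 19, t[8] = 12, t[9] = 3, t[10] = 15, t[11] = 18, t[12] = 5, t[13] = 23, t[14] = 0, t[15] = 23, t[16] = 23, t[17] = 18, t[18] = 13, t[19] = 3, t[20] = 16, t[21] = 19, t[22] = 7, t[23] = 26, t[24] = 5, t[25] = 3, t[26] = 8, t[27] = 11, t[28] = 19, t[29] = 2, t[30] = 21, t[31] = 23, t[32] = 16, t[33] = 11, t[34] = 27, t[35] = 10, t[36] = 9, t[37] = 19, t[38] = 0, t[39] = 19, t[40] = 19, t[41] = 10, t[42] = 1, t[43] = 11, t[44] = 12, t[45] = 23, t[46] = 7, t[47] = 2, t[48] = 9, t[49] = 11, t[50] = 20.
The sequence repeats with period 48.
So t[456] = t[1 + ((456-1) mod 48)] = t[24] = 5.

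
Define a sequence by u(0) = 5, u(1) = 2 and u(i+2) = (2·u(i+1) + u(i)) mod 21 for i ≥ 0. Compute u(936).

u(0) = 5; u(1) = 2; u(2) = 9; u(3) = 20; u(4) = 7; u(5) = 13; u(6) = 12; u(7) = 16; u(8) = 2; u(9) = 20; u(10) = 0; u(11) = 20; u(12) = 19; u(13) = 16; u(14) = 9; u(15) = 13; u(16) = 14; u(17) = 20; u(18) = 12; u(19) = 2; u(20) = 16; u(21) = 13; u(22) = 0; u(23) = 13; u(24) = 5; u(25) = 2.
The sequence repeats with period 24.
(936 - 0) mod 24 = 0, so u(936) = u(0) = 5.

5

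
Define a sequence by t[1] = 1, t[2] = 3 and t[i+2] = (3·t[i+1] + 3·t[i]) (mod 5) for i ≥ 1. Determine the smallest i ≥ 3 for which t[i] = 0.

Listing terms: t[1] = 1; t[2] = 3; t[3] = 2; t[4] = 0; t[5] = 1; t[6] = 3.
Since (t[5], t[6]) = (t[1], t[2]) = (1, 3) (two consecutive terms determine the rest), the sequence is periodic with period 4.
The value 0 first appears (with i ≥ 3) at t[4].

4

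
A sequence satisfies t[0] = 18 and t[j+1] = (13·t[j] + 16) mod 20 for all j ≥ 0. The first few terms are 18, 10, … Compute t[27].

14

t[0] = 18,  t[1] = 10,  t[2] = 6,  t[3] = 14,  t[4] = 18.
The sequence repeats with period 4.
So t[27] = t[0 + ((27-0) mod 4)] = t[3] = 14.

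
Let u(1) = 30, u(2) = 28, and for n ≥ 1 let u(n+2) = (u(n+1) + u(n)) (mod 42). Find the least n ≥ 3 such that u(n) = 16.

u(1) = 30,  u(2) = 28,  u(3) = 16,  u(4) = 2,  u(5) = 18,  u(6) = 20,  u(7) = 38,  u(8) = 16,  u(9) = 12,  u(10) = 28,  u(11) = 40,  u(12) = 26,  u(13) = 24,  u(14) = 8,  u(15) = 32,  u(16) = 40,  u(17) = 30,  u(18) = 28.
Since (u(17), u(18)) = (u(1), u(2)) = (30, 28) (two consecutive terms determine the rest), the sequence is periodic with period 16.
The value 16 first appears (with n ≥ 3) at u(3).

3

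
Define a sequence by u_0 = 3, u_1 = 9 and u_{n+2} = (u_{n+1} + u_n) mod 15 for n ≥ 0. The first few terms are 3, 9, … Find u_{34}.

Listing terms: u_0 = 3; u_1 = 9; u_2 = 12; u_3 = 6; u_4 = 3; u_5 = 9.
Since (u_4, u_5) = (u_0, u_1) = (3, 9) (two consecutive terms determine the rest), the sequence is periodic with period 4.
So u_{34} = u_{0 + ((34-0) mod 4)} = u_2 = 12.

12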